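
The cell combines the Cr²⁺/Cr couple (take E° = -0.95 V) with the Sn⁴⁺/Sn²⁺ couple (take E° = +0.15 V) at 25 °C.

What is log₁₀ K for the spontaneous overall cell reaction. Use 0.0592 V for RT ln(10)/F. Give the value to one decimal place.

37.2

Cathode: Sn⁴⁺/Sn²⁺; anode: Cr²⁺/Cr. E°cell = +1.10 V, n = 2.
log K = nE°cell / 0.0592 = (2)(+1.10) / 0.0592 = 37.2.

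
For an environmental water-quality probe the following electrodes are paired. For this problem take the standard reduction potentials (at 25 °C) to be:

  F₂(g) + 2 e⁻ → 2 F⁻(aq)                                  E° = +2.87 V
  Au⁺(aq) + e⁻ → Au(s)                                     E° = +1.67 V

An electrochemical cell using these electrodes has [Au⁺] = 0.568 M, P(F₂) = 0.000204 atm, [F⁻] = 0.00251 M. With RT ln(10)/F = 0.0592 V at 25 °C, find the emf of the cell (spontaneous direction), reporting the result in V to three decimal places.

F₂/F⁻ is the cathode (higher E°), Au⁺/Au the anode: E°cell = +2.87 − (+1.67) = +1.20 V, n = 2.
Overall: F₂(g) + 2 Au(s) → 2 F⁻(aq) + 2 Au⁺(aq)
Q = [F⁻]^2·[Au⁺]^2 / (P(F₂)); log Q = -2.002.
E = E° − (0.0592/n) log Q = +1.20 − (0.0592/2)(-2.002) = +1.259 V.

+1.259 V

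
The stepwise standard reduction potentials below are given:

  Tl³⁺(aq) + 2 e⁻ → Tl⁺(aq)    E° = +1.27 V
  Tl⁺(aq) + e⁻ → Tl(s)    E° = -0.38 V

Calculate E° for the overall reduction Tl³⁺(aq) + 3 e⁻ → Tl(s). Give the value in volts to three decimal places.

+0.720 V

Adding the free-energy changes (−nFE°) of the two steps gives −n₃FE°₃ = −n₁FE°₁ − n₂FE°₂.
E°₃ = (2×+1.27 + 1×-0.38) / 3 = (+2.160) / 3 = +0.720 V.
E° values themselves are not directly additive — weighting by electron count is essential.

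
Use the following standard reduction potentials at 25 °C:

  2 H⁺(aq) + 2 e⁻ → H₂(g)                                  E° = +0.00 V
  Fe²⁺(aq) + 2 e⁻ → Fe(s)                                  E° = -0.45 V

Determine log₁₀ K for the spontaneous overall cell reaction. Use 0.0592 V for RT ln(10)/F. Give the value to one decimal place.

15.2

Cathode: H⁺/H₂; anode: Fe²⁺/Fe. E°cell = +0.45 V, n = 2.
log K = nE°cell / 0.0592 = (2)(+0.45) / 0.0592 = 15.2.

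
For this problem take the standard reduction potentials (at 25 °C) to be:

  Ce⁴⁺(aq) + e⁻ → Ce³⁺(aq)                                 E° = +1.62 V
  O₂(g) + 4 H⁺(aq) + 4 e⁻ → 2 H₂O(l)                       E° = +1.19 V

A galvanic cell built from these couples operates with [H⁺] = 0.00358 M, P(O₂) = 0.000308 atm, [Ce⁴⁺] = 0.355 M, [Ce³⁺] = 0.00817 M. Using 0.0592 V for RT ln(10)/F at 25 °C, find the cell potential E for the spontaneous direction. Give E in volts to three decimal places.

Ce⁴⁺/Ce³⁺ is the cathode (higher E°), O₂/H₂O the anode: E°cell = +1.62 − (+1.19) = +0.43 V, n = 4.
Overall: 4 Ce⁴⁺(aq) + 2 H₂O(l) → 4 Ce³⁺(aq) + O₂(g) + 4 H⁺(aq)
Q = [Ce³⁺]^4·P(O₂)·[H⁺]^4 / ([Ce⁴⁺]^4); log Q = -19.848.
E = E° − (0.0592/n) log Q = +0.43 − (0.0592/4)(-19.848) = +0.724 V.

+0.724 V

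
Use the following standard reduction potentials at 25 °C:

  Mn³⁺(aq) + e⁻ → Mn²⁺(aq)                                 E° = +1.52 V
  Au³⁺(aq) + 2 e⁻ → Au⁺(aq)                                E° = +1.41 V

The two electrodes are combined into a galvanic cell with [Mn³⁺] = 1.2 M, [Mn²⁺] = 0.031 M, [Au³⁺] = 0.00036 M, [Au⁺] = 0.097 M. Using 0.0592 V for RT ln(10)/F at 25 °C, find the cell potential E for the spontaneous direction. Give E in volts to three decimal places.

+0.276 V

Mn³⁺/Mn²⁺ is the cathode (higher E°), Au³⁺/Au⁺ the anode: E°cell = +1.52 − (+1.41) = +0.11 V, n = 2.
Overall: 2 Mn³⁺(aq) + Au⁺(aq) → 2 Mn²⁺(aq) + Au³⁺(aq)
Q = [Mn²⁺]^2·[Au³⁺] / ([Mn³⁺]^2·[Au⁺]); log Q = -5.606.
E = E° − (0.0592/n) log Q = +0.11 − (0.0592/2)(-5.606) = +0.276 V.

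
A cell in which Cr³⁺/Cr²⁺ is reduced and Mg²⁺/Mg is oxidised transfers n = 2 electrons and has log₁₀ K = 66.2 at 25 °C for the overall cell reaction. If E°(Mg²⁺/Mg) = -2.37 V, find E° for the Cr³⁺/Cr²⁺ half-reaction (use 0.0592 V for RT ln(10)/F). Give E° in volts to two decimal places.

E°cell = (0.0592/n)·log K = (0.0592/2)(66.2) = +1.960 V.
Since Cr³⁺/Cr²⁺ is the cathode and Mg²⁺/Mg the anode, E°cell = E°(Cr³⁺/Cr²⁺) − E°(Mg²⁺/Mg).
So E°(Cr³⁺/Cr²⁺) = E°cell + E°(Mg²⁺/Mg) = +1.960 + (-2.37) = -0.41 V.

-0.41 V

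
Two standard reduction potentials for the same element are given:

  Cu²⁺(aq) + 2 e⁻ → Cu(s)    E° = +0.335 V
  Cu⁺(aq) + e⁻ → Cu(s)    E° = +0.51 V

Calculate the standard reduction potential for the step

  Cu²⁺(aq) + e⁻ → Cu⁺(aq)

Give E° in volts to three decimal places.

Sequential free energies add, so n₃E°₃ = n₁E°₁ + n₂E°₂.
With n₃ = 2, and the known step contributing 1×(+0.51) V, the unknown satisfies 1·E° = 2×(+0.335) − 1×(+0.51) = +0.160.
E° = +0.160 / 1 = +0.160 V.

+0.160 V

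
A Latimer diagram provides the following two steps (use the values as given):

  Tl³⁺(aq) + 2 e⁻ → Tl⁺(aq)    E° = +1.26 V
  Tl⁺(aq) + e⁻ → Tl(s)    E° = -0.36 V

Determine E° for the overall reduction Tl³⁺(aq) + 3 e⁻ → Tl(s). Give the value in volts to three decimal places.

+0.720 V

Adding the free-energy changes (−nFE°) of the two steps gives −n₃FE°₃ = −n₁FE°₁ − n₂FE°₂.
E°₃ = (2×+1.26 + 1×-0.36) / 3 = (+2.160) / 3 = +0.720 V.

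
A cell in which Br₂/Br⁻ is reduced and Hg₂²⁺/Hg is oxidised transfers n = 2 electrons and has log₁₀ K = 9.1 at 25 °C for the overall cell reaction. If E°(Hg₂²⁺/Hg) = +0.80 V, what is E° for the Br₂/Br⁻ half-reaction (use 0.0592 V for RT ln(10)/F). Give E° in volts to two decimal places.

+1.07 V

E°cell = (0.0592/n)·log K = (0.0592/2)(9.1) = +0.269 V.
Since Br₂/Br⁻ is the cathode and Hg₂²⁺/Hg the anode, E°cell = E°(Br₂/Br⁻) − E°(Hg₂²⁺/Hg).
So E°(Br₂/Br⁻) = E°cell + E°(Hg₂²⁺/Hg) = +0.269 + (+0.80) = +1.07 V.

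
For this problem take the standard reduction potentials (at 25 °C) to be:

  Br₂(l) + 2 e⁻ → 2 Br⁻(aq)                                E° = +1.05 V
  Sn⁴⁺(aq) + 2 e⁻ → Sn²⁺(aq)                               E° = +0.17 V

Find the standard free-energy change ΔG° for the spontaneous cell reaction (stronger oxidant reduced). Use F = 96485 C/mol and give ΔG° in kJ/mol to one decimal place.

-169.8 kJ/mol

Br₂/Br⁻ (E° = +1.05 V) is the cathode; Sn⁴⁺/Sn²⁺ (E° = +0.17 V) is the anode, so E°cell = +0.88 V.
Balancing electrons gives n = 2 (lcm of 2 and 2).
ΔG° = −nFE° = −(2)(96485)(+0.88) = -169,814 J = -169.8 kJ/mol.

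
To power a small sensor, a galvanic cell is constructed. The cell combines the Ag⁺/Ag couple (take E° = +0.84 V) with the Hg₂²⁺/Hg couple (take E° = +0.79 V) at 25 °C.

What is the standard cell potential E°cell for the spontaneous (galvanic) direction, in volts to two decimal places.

The Ag⁺/Ag couple has the higher reduction potential, so it is the cathode; Hg₂²⁺/Hg is oxidised at the anode.
E°cell = E°(cathode) − E°(anode) = (+0.84) − (+0.79) = +0.05 V.

+0.05 V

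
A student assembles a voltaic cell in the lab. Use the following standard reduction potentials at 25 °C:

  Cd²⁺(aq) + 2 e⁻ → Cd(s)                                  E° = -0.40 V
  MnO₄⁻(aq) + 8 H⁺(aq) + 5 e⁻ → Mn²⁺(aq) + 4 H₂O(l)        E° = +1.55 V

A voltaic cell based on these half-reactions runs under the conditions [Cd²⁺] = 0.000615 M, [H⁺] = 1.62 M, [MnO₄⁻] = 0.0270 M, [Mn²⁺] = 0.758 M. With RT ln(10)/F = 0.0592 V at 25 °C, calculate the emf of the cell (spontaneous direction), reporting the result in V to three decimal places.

+2.048 V

MnO₄⁻/Mn²⁺ is the cathode (higher E°), Cd²⁺/Cd the anode: E°cell = +1.55 − (-0.40) = +1.95 V, n = 10.
Overall: 2 MnO₄⁻(aq) + 16 H⁺(aq) + 5 Cd(s) → 2 Mn²⁺(aq) + 8 H₂O(l) + 5 Cd²⁺(aq)
Q = [Mn²⁺]^2·[Cd²⁺]^5 / ([MnO₄⁻]^2·[H⁺]^16); log Q = -16.511.
E = E° − (0.0592/n) log Q = +1.95 − (0.0592/10)(-16.511) = +2.048 V.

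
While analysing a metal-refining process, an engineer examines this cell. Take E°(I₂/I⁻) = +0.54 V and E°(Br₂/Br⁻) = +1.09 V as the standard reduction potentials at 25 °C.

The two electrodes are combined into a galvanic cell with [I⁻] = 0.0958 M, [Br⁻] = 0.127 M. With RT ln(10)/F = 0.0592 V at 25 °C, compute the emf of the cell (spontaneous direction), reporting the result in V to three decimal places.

+0.543 V

Br₂/Br⁻ is the cathode (higher E°), I₂/I⁻ the anode: E°cell = +1.09 − (+0.54) = +0.55 V, n = 2.
Overall: Br₂(l) + 2 I⁻(aq) → 2 Br⁻(aq) + I₂(s)
Q = [Br⁻]^2 / ([I⁻]^2); log Q = 0.245.
E = E° − (0.0592/n) log Q = +0.55 − (0.0592/2)(0.245) = +0.543 V.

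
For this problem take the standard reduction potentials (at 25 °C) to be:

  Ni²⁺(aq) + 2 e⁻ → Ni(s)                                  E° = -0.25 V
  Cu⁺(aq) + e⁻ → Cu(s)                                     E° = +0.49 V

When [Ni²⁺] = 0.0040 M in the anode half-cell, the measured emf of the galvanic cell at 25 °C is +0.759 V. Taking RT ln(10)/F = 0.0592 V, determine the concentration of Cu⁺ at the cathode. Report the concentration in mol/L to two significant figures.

0.13 M

Cu⁺/Cu is the cathode, Ni²⁺/Ni the anode: E°cell = +0.74 V, n = 2.
Overall reaction: 2 Cu⁺(aq) + Ni(s) → 2 Cu(s) + Ni²⁺(aq); Q = [Ni²⁺]^1/[Cu⁺]^2.
From E = E° − (0.0592/n) log Q: log Q = (E° − E)·n/0.0592 = (+0.74 − (+0.759))·2/0.0592 = -0.6419.
So 2·log[Cu⁺] = 1·log(0.004) − log Q = -2.3979 − (-0.6419) = -1.7560; log[Cu⁺] = -1.7560 / 2 = -0.8780; [Cu⁺] = 10^(-0.8780) ≈ 0.13 M.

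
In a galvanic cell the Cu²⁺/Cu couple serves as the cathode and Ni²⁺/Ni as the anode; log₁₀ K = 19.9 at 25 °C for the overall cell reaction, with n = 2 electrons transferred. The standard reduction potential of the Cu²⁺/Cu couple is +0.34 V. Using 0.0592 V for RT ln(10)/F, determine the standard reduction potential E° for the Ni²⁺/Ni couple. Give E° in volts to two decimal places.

-0.25 V

E°cell = (0.0592/n)·log K = (0.0592/2)(19.9) = +0.589 V.
Since Cu²⁺/Cu is the cathode and Ni²⁺/Ni the anode, E°cell = E°(Cu²⁺/Cu) − E°(Ni²⁺/Ni).
So E°(Ni²⁺/Ni) = E°(Cu²⁺/Cu) − E°cell = (+0.34) − (+0.589) = -0.25 V.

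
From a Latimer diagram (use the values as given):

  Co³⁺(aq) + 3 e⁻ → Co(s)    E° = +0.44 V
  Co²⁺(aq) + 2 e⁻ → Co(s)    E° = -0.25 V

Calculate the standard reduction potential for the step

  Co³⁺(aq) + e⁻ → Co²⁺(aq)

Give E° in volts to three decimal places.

Sequential free energies add, so n₃E°₃ = n₁E°₁ + n₂E°₂.
With n₃ = 3, and the known step contributing 2×(-0.25) V, the unknown satisfies 1·E° = 3×(+0.44) − 2×(-0.25) = +1.820.
E° = +1.820 / 1 = +1.820 V.

+1.820 V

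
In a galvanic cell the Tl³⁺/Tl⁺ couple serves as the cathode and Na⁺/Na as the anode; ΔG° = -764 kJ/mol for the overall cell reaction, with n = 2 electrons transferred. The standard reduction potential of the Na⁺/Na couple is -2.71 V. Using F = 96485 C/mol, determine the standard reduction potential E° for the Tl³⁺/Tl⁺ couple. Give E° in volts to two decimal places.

+1.25 V

E°cell = −ΔG°/(nF) = −(-764×10³)/((2)(96485)) = +3.959 V.
Since Tl³⁺/Tl⁺ is the cathode and Na⁺/Na the anode, E°cell = E°(Tl³⁺/Tl⁺) − E°(Na⁺/Na).
So E°(Tl³⁺/Tl⁺) = E°cell + E°(Na⁺/Na) = +3.959 + (-2.71) = +1.25 V.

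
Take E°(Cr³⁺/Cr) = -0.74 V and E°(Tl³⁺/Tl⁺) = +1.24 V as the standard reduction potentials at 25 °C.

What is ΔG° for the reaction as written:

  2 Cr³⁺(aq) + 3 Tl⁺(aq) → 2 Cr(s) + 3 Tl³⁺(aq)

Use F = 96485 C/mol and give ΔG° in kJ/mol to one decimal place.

As written, Cr³⁺/Cr is reduced (cathode) and Tl³⁺/Tl⁺ is oxidised (anode), so E°cell = (-0.74) − (+1.24) = -1.98 V.
Balancing electrons gives n = 6.
ΔG° = −nFE° = −(6)(96485)(-1.98) = 1,146,242 J = +1146.2 kJ/mol.

+1146.2 kJ/mol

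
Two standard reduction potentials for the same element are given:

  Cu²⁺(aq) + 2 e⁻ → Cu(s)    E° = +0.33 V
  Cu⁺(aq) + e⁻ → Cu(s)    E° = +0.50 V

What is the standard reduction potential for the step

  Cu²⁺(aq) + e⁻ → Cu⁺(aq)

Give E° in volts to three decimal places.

+0.160 V

Sequential free energies add, so n₃E°₃ = n₁E°₁ + n₂E°₂.
With n₃ = 2, and the known step contributing 1×(+0.50) V, the unknown satisfies 1·E° = 2×(+0.33) − 1×(+0.50) = +0.160.
E° = +0.160 / 1 = +0.160 V.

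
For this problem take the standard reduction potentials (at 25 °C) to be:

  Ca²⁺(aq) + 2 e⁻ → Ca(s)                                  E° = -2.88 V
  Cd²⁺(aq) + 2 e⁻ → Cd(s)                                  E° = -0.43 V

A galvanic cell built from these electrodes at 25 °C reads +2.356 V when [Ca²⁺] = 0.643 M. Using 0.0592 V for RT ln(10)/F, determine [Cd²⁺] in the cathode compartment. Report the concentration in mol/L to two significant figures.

Cd²⁺/Cd is the cathode, Ca²⁺/Ca the anode: E°cell = +2.45 V, n = 2.
Overall reaction: Cd²⁺(aq) + Ca(s) → Cd(s) + Ca²⁺(aq); Q = [Ca²⁺]^1/[Cd²⁺]^1.
From E = E° − (0.0592/n) log Q: log Q = (E° − E)·n/0.0592 = (+2.45 − (+2.356))·2/0.0592 = 3.1757.
So 1·log[Cd²⁺] = 1·log(0.643) − log Q = -0.1918 − (3.1757) = -3.3675; [Cd²⁺] = 10^(-3.3675) ≈ 0.00043 M.

0.00043 M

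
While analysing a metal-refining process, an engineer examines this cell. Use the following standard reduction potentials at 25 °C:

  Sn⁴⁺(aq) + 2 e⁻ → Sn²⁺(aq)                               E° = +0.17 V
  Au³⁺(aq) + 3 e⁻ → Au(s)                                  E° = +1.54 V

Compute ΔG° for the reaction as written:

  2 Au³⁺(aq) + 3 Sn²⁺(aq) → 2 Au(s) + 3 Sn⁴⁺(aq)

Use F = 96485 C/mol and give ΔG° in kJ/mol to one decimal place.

-793.1 kJ/mol

As written, Au³⁺/Au is reduced (cathode) and Sn⁴⁺/Sn²⁺ is oxidised (anode), so E°cell = (+1.54) − (+0.17) = +1.37 V.
Balancing electrons gives n = 6.
ΔG° = −nFE° = −(6)(96485)(+1.37) = -793,107 J = -793.1 kJ/mol.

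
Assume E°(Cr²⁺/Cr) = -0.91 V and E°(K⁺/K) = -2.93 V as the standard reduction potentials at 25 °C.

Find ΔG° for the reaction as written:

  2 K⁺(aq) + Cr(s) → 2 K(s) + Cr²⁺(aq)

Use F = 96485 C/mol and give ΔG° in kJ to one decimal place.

+389.8 kJ

As written, K⁺/K is reduced (cathode) and Cr²⁺/Cr is oxidised (anode), so E°cell = (-2.93) − (-0.91) = -2.02 V.
Balancing electrons gives n = 2.
ΔG° = −nFE° = −(2)(96485)(-2.02) = 389,799 J = +389.8 kJ.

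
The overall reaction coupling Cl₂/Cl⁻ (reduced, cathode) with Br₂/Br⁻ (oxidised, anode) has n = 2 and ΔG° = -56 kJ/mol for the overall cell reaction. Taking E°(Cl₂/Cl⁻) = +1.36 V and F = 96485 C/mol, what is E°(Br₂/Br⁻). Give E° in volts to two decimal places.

+1.07 V

E°cell = −ΔG°/(nF) = −(-56×10³)/((2)(96485)) = +0.290 V.
Since Cl₂/Cl⁻ is the cathode and Br₂/Br⁻ the anode, E°cell = E°(Cl₂/Cl⁻) − E°(Br₂/Br⁻).
So E°(Br₂/Br⁻) = E°(Cl₂/Cl⁻) − E°cell = (+1.36) − (+0.290) = +1.07 V.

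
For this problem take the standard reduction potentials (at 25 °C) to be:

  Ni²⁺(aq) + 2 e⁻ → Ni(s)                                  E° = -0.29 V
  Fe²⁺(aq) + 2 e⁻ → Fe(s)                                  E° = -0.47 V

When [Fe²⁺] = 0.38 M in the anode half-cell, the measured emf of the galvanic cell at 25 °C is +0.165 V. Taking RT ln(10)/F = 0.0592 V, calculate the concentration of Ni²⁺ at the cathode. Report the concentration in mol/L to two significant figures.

0.12 M

Ni²⁺/Ni is the cathode, Fe²⁺/Fe the anode: E°cell = +0.18 V, n = 2.
Overall reaction: Ni²⁺(aq) + Fe(s) → Ni(s) + Fe²⁺(aq); Q = [Fe²⁺]^1/[Ni²⁺]^1.
From E = E° − (0.0592/n) log Q: log Q = (E° − E)·n/0.0592 = (+0.18 − (+0.165))·2/0.0592 = 0.5068.
So 1·log[Ni²⁺] = 1·log(0.38) − log Q = -0.4202 − (0.5068) = -0.9270; [Ni²⁺] = 10^(-0.9270) ≈ 0.12 M.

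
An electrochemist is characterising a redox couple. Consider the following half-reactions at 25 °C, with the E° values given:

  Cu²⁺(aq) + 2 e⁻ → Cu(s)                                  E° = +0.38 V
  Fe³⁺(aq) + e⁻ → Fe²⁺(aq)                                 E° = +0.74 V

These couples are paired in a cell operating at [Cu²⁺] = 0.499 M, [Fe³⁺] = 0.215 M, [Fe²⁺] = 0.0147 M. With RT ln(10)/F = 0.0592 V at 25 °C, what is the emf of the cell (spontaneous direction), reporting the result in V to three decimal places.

Fe³⁺/Fe²⁺ is the cathode (higher E°), Cu²⁺/Cu the anode: E°cell = +0.74 − (+0.38) = +0.36 V, n = 2.
Overall: 2 Fe³⁺(aq) + Cu(s) → 2 Fe²⁺(aq) + Cu²⁺(aq)
Q = [Fe²⁺]^2·[Cu²⁺] / ([Fe³⁺]^2); log Q = -2.632.
E = E° − (0.0592/n) log Q = +0.36 − (0.0592/2)(-2.632) = +0.438 V.

+0.438 V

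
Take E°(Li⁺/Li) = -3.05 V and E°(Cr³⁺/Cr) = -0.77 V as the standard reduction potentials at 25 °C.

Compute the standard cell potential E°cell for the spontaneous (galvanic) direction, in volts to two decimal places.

+2.28 V

The Cr³⁺/Cr couple has the higher reduction potential, so it is the cathode; Li⁺/Li is oxidised at the anode.
E°cell = E°(cathode) − E°(anode) = (-0.77) − (-3.05) = +2.28 V.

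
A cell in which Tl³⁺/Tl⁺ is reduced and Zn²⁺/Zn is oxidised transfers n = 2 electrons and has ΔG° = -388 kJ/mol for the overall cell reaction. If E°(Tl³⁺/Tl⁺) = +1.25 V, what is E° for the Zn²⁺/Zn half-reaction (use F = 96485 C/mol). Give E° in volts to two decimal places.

-0.76 V

E°cell = −ΔG°/(nF) = −(-388×10³)/((2)(96485)) = +2.011 V.
Since Tl³⁺/Tl⁺ is the cathode and Zn²⁺/Zn the anode, E°cell = E°(Tl³⁺/Tl⁺) − E°(Zn²⁺/Zn).
So E°(Zn²⁺/Zn) = E°(Tl³⁺/Tl⁺) − E°cell = (+1.25) − (+2.011) = -0.76 V.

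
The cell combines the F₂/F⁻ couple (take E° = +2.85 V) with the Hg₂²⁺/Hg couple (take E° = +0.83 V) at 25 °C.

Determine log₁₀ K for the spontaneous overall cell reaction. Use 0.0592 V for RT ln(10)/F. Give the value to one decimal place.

68.2

Cathode: F₂/F⁻; anode: Hg₂²⁺/Hg. E°cell = +2.02 V, n = 2.
log K = nE°cell / 0.0592 = (2)(+2.02) / 0.0592 = 68.2.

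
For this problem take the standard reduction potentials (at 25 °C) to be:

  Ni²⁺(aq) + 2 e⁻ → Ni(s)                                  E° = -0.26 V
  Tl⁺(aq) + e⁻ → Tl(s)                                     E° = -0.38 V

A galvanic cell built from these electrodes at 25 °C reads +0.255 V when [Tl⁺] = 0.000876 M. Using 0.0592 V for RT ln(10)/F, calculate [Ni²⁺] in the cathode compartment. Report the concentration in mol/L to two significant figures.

0.028 M

Ni²⁺/Ni is the cathode, Tl⁺/Tl the anode: E°cell = +0.12 V, n = 2.
Overall reaction: Ni²⁺(aq) + 2 Tl(s) → Ni(s) + 2 Tl⁺(aq); Q = [Tl⁺]^2/[Ni²⁺]^1.
From E = E° − (0.0592/n) log Q: log Q = (E° − E)·n/0.0592 = (+0.12 − (+0.255))·2/0.0592 = -4.5608.
So 1·log[Ni²⁺] = 2·log(0.000876) − log Q = -6.1150 − (-4.5608) = -1.5542; [Ni²⁺] = 10^(-1.5542) ≈ 0.028 M.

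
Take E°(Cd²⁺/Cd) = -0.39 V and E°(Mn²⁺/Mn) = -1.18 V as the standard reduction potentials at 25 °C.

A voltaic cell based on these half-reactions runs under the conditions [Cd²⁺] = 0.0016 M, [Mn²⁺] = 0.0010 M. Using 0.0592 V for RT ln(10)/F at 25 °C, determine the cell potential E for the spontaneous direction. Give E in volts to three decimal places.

Cd²⁺/Cd is the cathode (higher E°), Mn²⁺/Mn the anode: E°cell = -0.39 − (-1.18) = +0.79 V, n = 2.
Overall: Cd²⁺(aq) + Mn(s) → Cd(s) + Mn²⁺(aq)
Q = [Mn²⁺] / ([Cd²⁺]); log Q = -0.204.
E = E° − (0.0592/n) log Q = +0.79 − (0.0592/2)(-0.204) = +0.796 V.

+0.796 V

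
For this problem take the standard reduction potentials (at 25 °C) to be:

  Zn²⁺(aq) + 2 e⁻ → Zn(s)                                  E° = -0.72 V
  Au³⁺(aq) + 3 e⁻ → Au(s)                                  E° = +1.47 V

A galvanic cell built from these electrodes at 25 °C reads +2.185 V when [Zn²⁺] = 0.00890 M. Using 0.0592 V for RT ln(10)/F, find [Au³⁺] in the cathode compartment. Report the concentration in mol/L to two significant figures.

Au³⁺/Au is the cathode, Zn²⁺/Zn the anode: E°cell = +2.19 V, n = 6.
Overall reaction: 2 Au³⁺(aq) + 3 Zn(s) → 2 Au(s) + 3 Zn²⁺(aq); Q = [Zn²⁺]^3/[Au³⁺]^2.
From E = E° − (0.0592/n) log Q: log Q = (E° − E)·n/0.0592 = (+2.19 − (+2.185))·6/0.0592 = 0.5068.
So 2·log[Au³⁺] = 3·log(0.0089) − log Q = -6.1518 − (0.5068) = -6.6586; log[Au³⁺] = -6.6586 / 2 = -3.3293; [Au³⁺] = 10^(-3.3293) ≈ 0.00047 M.

0.00047 M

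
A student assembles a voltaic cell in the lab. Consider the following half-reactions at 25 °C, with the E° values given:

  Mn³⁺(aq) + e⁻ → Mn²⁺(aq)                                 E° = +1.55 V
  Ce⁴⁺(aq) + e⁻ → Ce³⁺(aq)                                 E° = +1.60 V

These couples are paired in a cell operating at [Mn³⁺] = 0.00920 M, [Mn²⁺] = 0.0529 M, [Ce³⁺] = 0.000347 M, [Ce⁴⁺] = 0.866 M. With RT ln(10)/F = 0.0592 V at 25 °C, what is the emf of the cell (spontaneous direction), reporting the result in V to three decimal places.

Ce⁴⁺/Ce³⁺ is the cathode (higher E°), Mn³⁺/Mn²⁺ the anode: E°cell = +1.60 − (+1.55) = +0.05 V, n = 1.
Overall: Ce⁴⁺(aq) + Mn²⁺(aq) → Ce³⁺(aq) + Mn³⁺(aq)
Q = [Ce³⁺]·[Mn³⁺] / ([Ce⁴⁺]·[Mn²⁺]); log Q = -4.157.
E = E° − (0.0592/n) log Q = +0.05 − (0.0592/1)(-4.157) = +0.296 V.

+0.296 V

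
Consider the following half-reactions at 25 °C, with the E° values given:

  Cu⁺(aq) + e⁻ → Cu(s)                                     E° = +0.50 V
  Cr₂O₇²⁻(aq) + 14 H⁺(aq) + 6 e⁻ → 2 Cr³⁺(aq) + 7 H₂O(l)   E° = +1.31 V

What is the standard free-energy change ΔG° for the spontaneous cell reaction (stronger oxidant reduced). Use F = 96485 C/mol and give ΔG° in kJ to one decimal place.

Cr₂O₇²⁻/Cr³⁺ (E° = +1.31 V) is the cathode; Cu⁺/Cu (E° = +0.50 V) is the anode, so E°cell = +0.81 V.
Balancing electrons gives n = 6 (lcm of 6 and 1).
ΔG° = −nFE° = −(6)(96485)(+0.81) = -468,917 J = -468.9 kJ.

-468.9 kJ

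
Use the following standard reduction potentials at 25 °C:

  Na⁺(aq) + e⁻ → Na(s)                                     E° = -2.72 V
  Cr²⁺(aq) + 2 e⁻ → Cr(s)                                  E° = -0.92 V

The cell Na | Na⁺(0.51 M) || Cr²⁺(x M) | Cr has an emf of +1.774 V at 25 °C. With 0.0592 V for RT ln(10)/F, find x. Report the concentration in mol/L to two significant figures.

Cr²⁺/Cr is the cathode, Na⁺/Na the anode: E°cell = +1.80 V, n = 2.
Overall reaction: Cr²⁺(aq) + 2 Na(s) → Cr(s) + 2 Na⁺(aq); Q = [Na⁺]^2/[Cr²⁺]^1.
From E = E° − (0.0592/n) log Q: log Q = (E° − E)·n/0.0592 = (+1.80 − (+1.774))·2/0.0592 = 0.8784.
So 1·log[Cr²⁺] = 2·log(0.51) − log Q = -0.5849 − (0.8784) = -1.4633; [Cr²⁺] = 10^(-1.4633) ≈ 0.034 M.

0.034 M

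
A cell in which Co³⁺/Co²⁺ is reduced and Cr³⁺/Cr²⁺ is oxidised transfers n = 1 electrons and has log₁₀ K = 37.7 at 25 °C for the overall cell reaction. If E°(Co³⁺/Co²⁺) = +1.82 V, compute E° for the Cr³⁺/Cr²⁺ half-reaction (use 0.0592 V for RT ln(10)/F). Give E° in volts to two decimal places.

-0.41 V

E°cell = (0.0592/n)·log K = (0.0592/1)(37.7) = +2.232 V.
Since Co³⁺/Co²⁺ is the cathode and Cr³⁺/Cr²⁺ the anode, E°cell = E°(Co³⁺/Co²⁺) − E°(Cr³⁺/Cr²⁺).
So E°(Cr³⁺/Cr²⁺) = E°(Co³⁺/Co²⁺) − E°cell = (+1.82) − (+2.232) = -0.41 V.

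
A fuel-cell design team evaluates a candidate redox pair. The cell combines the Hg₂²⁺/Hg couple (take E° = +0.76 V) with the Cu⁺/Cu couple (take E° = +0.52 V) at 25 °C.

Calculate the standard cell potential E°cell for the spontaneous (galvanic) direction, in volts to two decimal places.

The Hg₂²⁺/Hg couple has the higher reduction potential, so it is the cathode; Cu⁺/Cu is oxidised at the anode.
E°cell = E°(cathode) − E°(anode) = (+0.76) − (+0.52) = +0.24 V.

+0.24 V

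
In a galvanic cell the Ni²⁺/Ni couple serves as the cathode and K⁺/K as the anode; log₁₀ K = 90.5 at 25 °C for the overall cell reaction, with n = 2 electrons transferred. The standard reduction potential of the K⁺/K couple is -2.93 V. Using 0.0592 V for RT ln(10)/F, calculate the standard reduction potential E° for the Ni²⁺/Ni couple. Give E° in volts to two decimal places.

E°cell = (0.0592/n)·log K = (0.0592/2)(90.5) = +2.679 V.
Since Ni²⁺/Ni is the cathode and K⁺/K the anode, E°cell = E°(Ni²⁺/Ni) − E°(K⁺/K).
So E°(Ni²⁺/Ni) = E°cell + E°(K⁺/K) = +2.679 + (-2.93) = -0.25 V.

-0.25 V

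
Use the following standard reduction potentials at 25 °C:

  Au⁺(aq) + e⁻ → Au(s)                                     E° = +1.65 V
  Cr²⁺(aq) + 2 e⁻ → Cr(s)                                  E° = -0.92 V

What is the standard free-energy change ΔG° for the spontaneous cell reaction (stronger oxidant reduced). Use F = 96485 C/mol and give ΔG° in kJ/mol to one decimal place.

Au⁺/Au (E° = +1.65 V) is the cathode; Cr²⁺/Cr (E° = -0.92 V) is the anode, so E°cell = +2.57 V.
Balancing electrons gives n = 2 (lcm of 1 and 2).
ΔG° = −nFE° = −(2)(96485)(+2.57) = -495,933 J = -495.9 kJ/mol.

-495.9 kJ/mol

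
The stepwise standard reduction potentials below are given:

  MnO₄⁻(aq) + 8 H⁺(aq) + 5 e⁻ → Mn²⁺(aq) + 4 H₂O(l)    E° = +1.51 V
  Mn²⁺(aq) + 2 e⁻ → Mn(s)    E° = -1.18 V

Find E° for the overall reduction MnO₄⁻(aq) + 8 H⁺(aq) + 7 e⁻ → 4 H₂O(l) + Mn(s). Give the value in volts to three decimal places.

Adding the free-energy changes (−nFE°) of the two steps gives −n₃FE°₃ = −n₁FE°₁ − n₂FE°₂.
E°₃ = (5×+1.51 + 2×-1.18) / 7 = (+5.190) / 7 = +0.741 V.

+0.741 V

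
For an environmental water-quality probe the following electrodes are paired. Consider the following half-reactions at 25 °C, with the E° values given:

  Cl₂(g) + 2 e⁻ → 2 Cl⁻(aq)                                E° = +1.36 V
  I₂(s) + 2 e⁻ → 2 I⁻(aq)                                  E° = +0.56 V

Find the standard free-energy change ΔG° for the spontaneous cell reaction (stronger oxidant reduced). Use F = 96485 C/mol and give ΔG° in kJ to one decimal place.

Cl₂/Cl⁻ (E° = +1.36 V) is the cathode; I₂/I⁻ (E° = +0.56 V) is the anode, so E°cell = +0.80 V.
Balancing electrons gives n = 2 (lcm of 2 and 2).
ΔG° = −nFE° = −(2)(96485)(+0.80) = -154,376 J = -154.4 kJ.

-154.4 kJ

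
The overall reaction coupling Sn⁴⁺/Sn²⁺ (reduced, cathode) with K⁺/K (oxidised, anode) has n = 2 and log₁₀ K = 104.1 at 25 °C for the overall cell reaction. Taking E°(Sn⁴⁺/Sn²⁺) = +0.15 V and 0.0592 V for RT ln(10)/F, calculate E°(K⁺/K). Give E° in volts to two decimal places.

-2.93 V

E°cell = (0.0592/n)·log K = (0.0592/2)(104.1) = +3.081 V.
Since Sn⁴⁺/Sn²⁺ is the cathode and K⁺/K the anode, E°cell = E°(Sn⁴⁺/Sn²⁺) − E°(K⁺/K).
So E°(K⁺/K) = E°(Sn⁴⁺/Sn²⁺) − E°cell = (+0.15) − (+3.081) = -2.93 V.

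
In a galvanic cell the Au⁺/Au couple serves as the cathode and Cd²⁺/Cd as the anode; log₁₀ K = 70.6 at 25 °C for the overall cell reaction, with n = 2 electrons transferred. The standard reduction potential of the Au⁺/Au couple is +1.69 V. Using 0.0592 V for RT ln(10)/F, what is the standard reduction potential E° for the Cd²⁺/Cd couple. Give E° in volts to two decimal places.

E°cell = (0.0592/n)·log K = (0.0592/2)(70.6) = +2.090 V.
Since Au⁺/Au is the cathode and Cd²⁺/Cd the anode, E°cell = E°(Au⁺/Au) − E°(Cd²⁺/Cd).
So E°(Cd²⁺/Cd) = E°(Au⁺/Au) − E°cell = (+1.69) − (+2.090) = -0.40 V.

-0.40 V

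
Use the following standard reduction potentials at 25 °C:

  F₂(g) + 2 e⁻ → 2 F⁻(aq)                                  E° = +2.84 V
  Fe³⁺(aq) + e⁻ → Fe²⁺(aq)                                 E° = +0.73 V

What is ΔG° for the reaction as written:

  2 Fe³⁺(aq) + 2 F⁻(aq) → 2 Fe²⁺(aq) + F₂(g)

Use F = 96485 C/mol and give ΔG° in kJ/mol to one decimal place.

As written, Fe³⁺/Fe²⁺ is reduced (cathode) and F₂/F⁻ is oxidised (anode), so E°cell = (+0.73) − (+2.84) = -2.11 V.
Balancing electrons gives n = 2.
ΔG° = −nFE° = −(2)(96485)(-2.11) = 407,167 J = +407.2 kJ/mol.

+407.2 kJ/mol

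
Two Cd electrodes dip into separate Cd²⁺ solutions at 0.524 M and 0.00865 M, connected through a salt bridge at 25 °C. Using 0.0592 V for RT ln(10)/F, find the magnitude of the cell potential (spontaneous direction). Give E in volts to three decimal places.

For a concentration cell E°cell = 0. The 0.524 M side is the cathode (reduction is favoured where [Cd²⁺] is higher).
With n = 2, E = −(0.0592/2) log([Cd²⁺]ₐₙ/[Cd²⁺]꜀ₐₜ) = −(0.0592/2) log(0.00865/0.524) = −(0.0592/2)(-1.782) = +0.053 V.

+0.053 V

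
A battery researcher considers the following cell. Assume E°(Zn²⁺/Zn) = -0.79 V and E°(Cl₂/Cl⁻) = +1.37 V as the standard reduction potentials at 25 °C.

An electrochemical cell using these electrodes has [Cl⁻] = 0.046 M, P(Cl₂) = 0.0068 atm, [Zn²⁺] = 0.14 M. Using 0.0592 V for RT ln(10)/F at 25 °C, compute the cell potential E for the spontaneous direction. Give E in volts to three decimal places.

Cl₂/Cl⁻ is the cathode (higher E°), Zn²⁺/Zn the anode: E°cell = +1.37 − (-0.79) = +2.16 V, n = 2.
Overall: Cl₂(g) + Zn(s) → 2 Cl⁻(aq) + Zn²⁺(aq)
Q = [Cl⁻]^2·[Zn²⁺] / (P(Cl₂)); log Q = -1.361.
E = E° − (0.0592/n) log Q = +2.16 − (0.0592/2)(-1.361) = +2.200 V.

+2.200 V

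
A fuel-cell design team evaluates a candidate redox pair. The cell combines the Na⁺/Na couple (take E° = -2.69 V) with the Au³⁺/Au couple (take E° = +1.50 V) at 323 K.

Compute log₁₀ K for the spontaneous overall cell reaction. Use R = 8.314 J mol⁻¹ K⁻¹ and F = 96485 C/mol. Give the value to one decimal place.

196.1

Cathode: Au³⁺/Au; anode: Na⁺/Na. E°cell = (+1.50) − (-2.69) = +4.19 V, with n = 3.
ΔG° = −nFE° = −RT ln K, so ln K = nFE°/(RT) = (3)(96485)(+4.19) / ((8.314)(323)) = 451.630.
log₁₀ K = 451.630 / ln 10 = 196.1.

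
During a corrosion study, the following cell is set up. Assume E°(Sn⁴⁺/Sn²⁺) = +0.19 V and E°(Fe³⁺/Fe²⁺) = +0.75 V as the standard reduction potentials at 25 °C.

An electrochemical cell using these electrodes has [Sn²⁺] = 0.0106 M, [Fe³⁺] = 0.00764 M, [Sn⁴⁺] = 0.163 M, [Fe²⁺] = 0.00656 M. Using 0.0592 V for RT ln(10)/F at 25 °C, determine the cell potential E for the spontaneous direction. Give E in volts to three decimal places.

Fe³⁺/Fe²⁺ is the cathode (higher E°), Sn⁴⁺/Sn²⁺ the anode: E°cell = +0.75 − (+0.19) = +0.56 V, n = 2.
Overall: 2 Fe³⁺(aq) + Sn²⁺(aq) → 2 Fe²⁺(aq) + Sn⁴⁺(aq)
Q = [Fe²⁺]^2·[Sn⁴⁺] / ([Fe³⁺]^2·[Sn²⁺]); log Q = 1.055.
E = E° − (0.0592/n) log Q = +0.56 − (0.0592/2)(1.055) = +0.529 V.

+0.529 V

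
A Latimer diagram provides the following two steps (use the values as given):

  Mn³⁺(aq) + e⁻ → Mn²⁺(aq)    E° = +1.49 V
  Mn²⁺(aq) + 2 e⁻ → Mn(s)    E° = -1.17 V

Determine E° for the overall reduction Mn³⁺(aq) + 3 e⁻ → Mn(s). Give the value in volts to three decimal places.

Adding the free-energy changes (−nFE°) of the two steps gives −n₃FE°₃ = −n₁FE°₁ − n₂FE°₂.
E°₃ = (1×+1.49 + 2×-1.17) / 3 = (-0.850) / 3 = -0.283 V.
E° values themselves are not directly additive — weighting by electron count is essential.

-0.283 V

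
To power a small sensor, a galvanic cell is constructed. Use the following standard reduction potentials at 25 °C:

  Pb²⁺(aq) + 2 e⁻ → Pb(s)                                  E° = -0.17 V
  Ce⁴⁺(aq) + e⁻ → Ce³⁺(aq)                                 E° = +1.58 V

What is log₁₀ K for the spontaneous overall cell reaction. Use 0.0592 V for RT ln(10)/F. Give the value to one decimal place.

59.1

Cathode: Ce⁴⁺/Ce³⁺; anode: Pb²⁺/Pb. E°cell = +1.75 V, n = 2.
log K = nE°cell / 0.0592 = (2)(+1.75) / 0.0592 = 59.1.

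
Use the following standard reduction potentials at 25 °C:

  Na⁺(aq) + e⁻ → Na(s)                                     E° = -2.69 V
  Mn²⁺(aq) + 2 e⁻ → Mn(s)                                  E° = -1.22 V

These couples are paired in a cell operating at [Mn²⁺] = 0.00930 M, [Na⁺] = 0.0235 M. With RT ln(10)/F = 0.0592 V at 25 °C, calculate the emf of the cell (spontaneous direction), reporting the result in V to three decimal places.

+1.506 V

Mn²⁺/Mn is the cathode (higher E°), Na⁺/Na the anode: E°cell = -1.22 − (-2.69) = +1.47 V, n = 2.
Overall: Mn²⁺(aq) + 2 Na(s) → Mn(s) + 2 Na⁺(aq)
Q = [Na⁺]^2 / ([Mn²⁺]); log Q = -1.226.
E = E° − (0.0592/n) log Q = +1.47 − (0.0592/2)(-1.226) = +1.506 V.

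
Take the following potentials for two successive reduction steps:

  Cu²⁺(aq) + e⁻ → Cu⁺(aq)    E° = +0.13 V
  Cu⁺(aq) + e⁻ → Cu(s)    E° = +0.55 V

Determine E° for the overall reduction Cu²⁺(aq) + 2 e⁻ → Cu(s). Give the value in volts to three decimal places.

+0.340 V

Standard free energies of sequential steps add: ΔG°₃ = ΔG°₁ + ΔG°₂, so n₃E°₃ = n₁E°₁ + n₂E°₂.
E°₃ = (1×+0.13 + 1×+0.55) / 2 = (+0.680) / 2 = +0.340 V.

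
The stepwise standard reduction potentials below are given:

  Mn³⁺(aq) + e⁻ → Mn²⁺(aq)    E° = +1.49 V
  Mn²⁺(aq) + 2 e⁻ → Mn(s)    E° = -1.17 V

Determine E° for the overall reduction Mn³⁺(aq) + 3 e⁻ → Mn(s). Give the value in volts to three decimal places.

-0.283 V

Standard free energies of sequential steps add: ΔG°₃ = ΔG°₁ + ΔG°₂, so n₃E°₃ = n₁E°₁ + n₂E°₂.
E°₃ = (1×+1.49 + 2×-1.17) / 3 = (-0.850) / 3 = -0.283 V.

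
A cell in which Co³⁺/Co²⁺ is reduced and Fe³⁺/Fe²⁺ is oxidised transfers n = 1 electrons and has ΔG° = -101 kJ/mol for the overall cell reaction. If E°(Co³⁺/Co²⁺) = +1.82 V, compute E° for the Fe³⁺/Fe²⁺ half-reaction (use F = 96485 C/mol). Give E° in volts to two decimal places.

E°cell = −ΔG°/(nF) = −(-101×10³)/((1)(96485)) = +1.047 V.
Since Co³⁺/Co²⁺ is the cathode and Fe³⁺/Fe²⁺ the anode, E°cell = E°(Co³⁺/Co²⁺) − E°(Fe³⁺/Fe²⁺).
So E°(Fe³⁺/Fe²⁺) = E°(Co³⁺/Co²⁺) − E°cell = (+1.82) − (+1.047) = +0.77 V.

+0.77 V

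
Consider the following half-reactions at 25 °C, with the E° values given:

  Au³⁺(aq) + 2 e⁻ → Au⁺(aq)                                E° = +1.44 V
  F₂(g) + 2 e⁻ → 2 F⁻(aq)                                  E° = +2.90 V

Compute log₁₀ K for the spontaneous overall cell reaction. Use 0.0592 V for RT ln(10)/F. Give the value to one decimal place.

Cathode: F₂/F⁻; anode: Au³⁺/Au⁺. E°cell = +1.46 V, n = 2.
log K = nE°cell / 0.0592 = (2)(+1.46) / 0.0592 = 49.3.

49.3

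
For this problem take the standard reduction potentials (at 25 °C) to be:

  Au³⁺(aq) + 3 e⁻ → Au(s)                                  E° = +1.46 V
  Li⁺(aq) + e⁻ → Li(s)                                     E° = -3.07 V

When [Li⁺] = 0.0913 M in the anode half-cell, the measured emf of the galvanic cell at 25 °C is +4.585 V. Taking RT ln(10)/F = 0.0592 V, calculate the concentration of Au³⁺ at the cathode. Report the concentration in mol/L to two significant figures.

Au³⁺/Au is the cathode, Li⁺/Li the anode: E°cell = +4.53 V, n = 3.
Overall reaction: Au³⁺(aq) + 3 Li(s) → Au(s) + 3 Li⁺(aq); Q = [Li⁺]^3/[Au³⁺]^1.
From E = E° − (0.0592/n) log Q: log Q = (E° − E)·n/0.0592 = (+4.53 − (+4.585))·3/0.0592 = -2.7872.
So 1·log[Au³⁺] = 3·log(0.0913) − log Q = -3.1186 − (-2.7872) = -0.3314; [Au³⁺] = 10^(-0.3314) ≈ 0.47 M.

0.47 M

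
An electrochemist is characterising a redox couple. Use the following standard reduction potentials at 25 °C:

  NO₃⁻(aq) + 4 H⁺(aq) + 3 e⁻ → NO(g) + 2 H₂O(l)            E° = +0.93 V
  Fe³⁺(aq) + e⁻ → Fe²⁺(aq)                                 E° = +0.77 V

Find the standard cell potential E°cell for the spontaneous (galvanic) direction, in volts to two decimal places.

+0.16 V

The NO₃⁻/NO couple has the higher reduction potential, so it is the cathode; Fe³⁺/Fe²⁺ is oxidised at the anode.
E°cell = E°(cathode) − E°(anode) = (+0.93) − (+0.77) = +0.16 V.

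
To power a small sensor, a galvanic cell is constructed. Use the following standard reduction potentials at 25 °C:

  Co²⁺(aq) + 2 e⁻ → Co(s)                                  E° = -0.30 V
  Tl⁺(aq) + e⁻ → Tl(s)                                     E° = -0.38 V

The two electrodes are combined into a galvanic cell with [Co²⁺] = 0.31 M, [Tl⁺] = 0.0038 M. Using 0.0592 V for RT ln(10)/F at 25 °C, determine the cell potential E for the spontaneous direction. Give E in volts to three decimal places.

Co²⁺/Co is the cathode (higher E°), Tl⁺/Tl the anode: E°cell = -0.30 − (-0.38) = +0.08 V, n = 2.
Overall: Co²⁺(aq) + 2 Tl(s) → Co(s) + 2 Tl⁺(aq)
Q = [Tl⁺]^2 / ([Co²⁺]); log Q = -4.332.
E = E° − (0.0592/n) log Q = +0.08 − (0.0592/2)(-4.332) = +0.208 V.

+0.208 V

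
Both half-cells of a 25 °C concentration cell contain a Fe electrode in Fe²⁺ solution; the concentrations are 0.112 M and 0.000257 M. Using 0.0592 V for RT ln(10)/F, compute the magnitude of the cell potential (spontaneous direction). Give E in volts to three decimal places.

+0.078 V

For a concentration cell E°cell = 0. The 0.112 M side is the cathode (reduction is favoured where [Fe²⁺] is higher).
With n = 2, E = −(0.0592/2) log([Fe²⁺]ₐₙ/[Fe²⁺]꜀ₐₜ) = −(0.0592/2) log(0.000257/0.112) = −(0.0592/2)(-2.639) = +0.078 V.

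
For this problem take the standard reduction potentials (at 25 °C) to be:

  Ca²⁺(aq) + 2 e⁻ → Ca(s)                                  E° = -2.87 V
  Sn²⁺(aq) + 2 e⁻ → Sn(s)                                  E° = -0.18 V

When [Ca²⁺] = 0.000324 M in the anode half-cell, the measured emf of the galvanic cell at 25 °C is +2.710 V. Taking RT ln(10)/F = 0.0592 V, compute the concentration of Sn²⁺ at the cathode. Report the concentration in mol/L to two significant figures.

0.0015 M

Sn²⁺/Sn is the cathode, Ca²⁺/Ca the anode: E°cell = +2.69 V, n = 2.
Overall reaction: Sn²⁺(aq) + Ca(s) → Sn(s) + Ca²⁺(aq); Q = [Ca²⁺]^1/[Sn²⁺]^1.
From E = E° − (0.0592/n) log Q: log Q = (E° − E)·n/0.0592 = (+2.69 − (+2.710))·2/0.0592 = -0.6757.
So 1·log[Sn²⁺] = 1·log(0.000324) − log Q = -3.4895 − (-0.6757) = -2.8138; [Sn²⁺] = 10^(-2.8138) ≈ 0.0015 M.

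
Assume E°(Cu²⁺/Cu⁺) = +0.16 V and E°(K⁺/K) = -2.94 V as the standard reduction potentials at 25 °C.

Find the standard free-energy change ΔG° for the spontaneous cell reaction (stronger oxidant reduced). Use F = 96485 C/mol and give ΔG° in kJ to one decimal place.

-299.1 kJ

Cu²⁺/Cu⁺ (E° = +0.16 V) is the cathode; K⁺/K (E° = -2.94 V) is the anode, so E°cell = +3.10 V.
Balancing electrons gives n = 1 (lcm of 1 and 1).
ΔG° = −nFE° = −(1)(96485)(+3.10) = -299,104 J = -299.1 kJ.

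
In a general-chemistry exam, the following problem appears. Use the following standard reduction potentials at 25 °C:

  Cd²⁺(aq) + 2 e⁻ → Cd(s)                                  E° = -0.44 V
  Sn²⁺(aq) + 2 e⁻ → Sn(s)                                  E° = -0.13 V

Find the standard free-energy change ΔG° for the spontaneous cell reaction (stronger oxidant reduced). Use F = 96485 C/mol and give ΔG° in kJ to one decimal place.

-59.8 kJ

Sn²⁺/Sn (E° = -0.13 V) is the cathode; Cd²⁺/Cd (E° = -0.44 V) is the anode, so E°cell = +0.31 V.
Balancing electrons gives n = 2 (lcm of 2 and 2).
ΔG° = −nFE° = −(2)(96485)(+0.31) = -59,821 J = -59.8 kJ.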